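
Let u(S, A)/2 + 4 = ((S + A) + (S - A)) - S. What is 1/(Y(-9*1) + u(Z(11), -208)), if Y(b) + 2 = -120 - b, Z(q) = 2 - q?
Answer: -1/139 ≈ -0.0071942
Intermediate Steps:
u(S, A) = -8 + 2*S (u(S, A) = -8 + 2*(((S + A) + (S - A)) - S) = -8 + 2*(((A + S) + (S - A)) - S) = -8 + 2*(2*S - S) = -8 + 2*S)
Y(b) = -122 - b (Y(b) = -2 + (-120 - b) = -122 - b)
1/(Y(-9*1) + u(Z(11), -208)) = 1/((-122 - (-9)) + (-8 + 2*(2 - 1*11))) = 1/((-122 - 1*(-9)) + (-8 + 2*(2 - 11))) = 1/((-122 + 9) + (-8 + 2*(-9))) = 1/(-113 + (-8 - 18)) = 1/(-113 - 26) = 1/(-139) = -1/139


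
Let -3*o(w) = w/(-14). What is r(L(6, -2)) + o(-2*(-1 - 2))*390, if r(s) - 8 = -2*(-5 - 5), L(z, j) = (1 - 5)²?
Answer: 586/7 ≈ 83.714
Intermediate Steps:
L(z, j) = 16 (L(z, j) = (-4)² = 16)
o(w) = w/42 (o(w) = -w/(3*(-14)) = -w*(-1)/(3*14) = -(-1)*w/42 = w/42)
r(s) = 28 (r(s) = 8 - 2*(-5 - 5) = 8 - 2*(-10) = 8 + 20 = 28)
r(L(6, -2)) + o(-2*(-1 - 2))*390 = 28 + ((-2*(-1 - 2))/42)*390 = 28 + ((-2*(-3))/42)*390 = 28 + ((1/42)*6)*390 = 28 + (⅐)*390 = 28 + 390/7 = 586/7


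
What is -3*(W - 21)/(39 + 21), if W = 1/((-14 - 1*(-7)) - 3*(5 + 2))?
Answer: 589/560 ≈ 1.0518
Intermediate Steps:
W = -1/28 (W = 1/((-14 + 7) - 3*7) = 1/(-7 - 21) = 1/(-28) = -1/28 ≈ -0.035714)
-3*(W - 21)/(39 + 21) = -3*(-1/28 - 21)/(39 + 21) = -(-1767)/(28*60) = -3*(-589/1680) = 589/560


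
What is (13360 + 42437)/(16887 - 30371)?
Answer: -55797/13484 ≈ -4.1380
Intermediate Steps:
(13360 + 42437)/(16887 - 30371) = 55797/(-13484) = 55797*(-1/13484) = -55797/13484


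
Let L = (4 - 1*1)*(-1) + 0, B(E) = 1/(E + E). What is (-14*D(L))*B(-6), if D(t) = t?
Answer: -7/2 ≈ -3.5000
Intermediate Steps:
B(E) = 1/(2*E)
L = -3 (L = (4 - 1)*(-1) + 0 = 3*(-1) + 0 = -3 + 0 = -3)
(-14*D(L))*B(-6) = (-14*(-3))*((½)/(-6)) = 42*((½)*(-⅙)) = 42*(-1/12) = -7/2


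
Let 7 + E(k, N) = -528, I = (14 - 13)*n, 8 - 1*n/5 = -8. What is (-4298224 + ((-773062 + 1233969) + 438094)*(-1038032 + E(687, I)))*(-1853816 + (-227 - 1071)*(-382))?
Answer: 1267914787234782180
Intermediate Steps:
n = 80 (n = 40 - 5*(-8) = 40 + 40 = 80)
I = 80 (I = (14 - 13)*80 = 1*80 = 80)
E(k, N) = -535 (E(k, N) = -7 - 528 = -535)
(-4298224 + ((-773062 + 1233969) + 438094)*(-1038032 + E(687, I)))*(-1853816 + (-227 - 1071)*(-382)) = (-4298224 + ((-773062 + 1233969) + 438094)*(-1038032 - 535))*(-1853816 + (-227 - 1071)*(-382)) = (-4298224 + (460907 + 438094)*(-1038567))*(-1853816 - 1298*(-382)) = (-4298224 + 899001*(-1038567))*(-1853816 + 495836) = (-4298224 - 933672771567)*(-1357980) = -933677069791*(-1357980) = 1267914787234782180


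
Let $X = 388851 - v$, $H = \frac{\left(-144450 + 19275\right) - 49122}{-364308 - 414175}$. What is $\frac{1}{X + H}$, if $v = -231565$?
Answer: $\frac{778483}{482983483225} \approx 1.6118 \cdot 10^{-6}$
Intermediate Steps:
$H = \frac{174297}{778483}$ ($H = \frac{-125175 - 49122}{-778483} = \left(-174297\right) \left(- \frac{1}{778483}\right) = \frac{174297}{778483} \approx 0.22389$)
$X = 620416$ ($X = 388851 - -231565 = 388851 + 231565 = 620416$)
$\frac{1}{X + H} = \frac{1}{620416 + \frac{174297}{778483}} = \frac{1}{\frac{482983483225}{778483}} = \frac{778483}{482983483225}$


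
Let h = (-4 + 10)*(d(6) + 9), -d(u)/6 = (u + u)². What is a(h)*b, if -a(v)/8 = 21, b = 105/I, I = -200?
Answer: 441/5 ≈ 88.200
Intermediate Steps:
d(u) = -24*u² (d(u) = -6*(u + u)² = -6*4*u² = -24*u²)
b = -21/40 (b = 105/(-200) = 105*(-1/200) = -21/40 ≈ -0.52500)
h = -5130 (h = (-4 + 10)*(-24*6² + 9) = 6*(-24*36 + 9) = 6*(-864 + 9) = 6*(-855) = -5130)
a(v) = -168 (a(v) = -8*21 = -168)
a(h)*b = -168*(-21/40) = 441/5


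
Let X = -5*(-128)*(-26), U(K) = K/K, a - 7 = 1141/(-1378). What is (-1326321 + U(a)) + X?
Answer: -1342960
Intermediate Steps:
a = 8505/1378 (a = 7 + 1141/(-1378) = 7 + 1141*(-1/1378) = 7 - 1141/1378 = 8505/1378 ≈ 6.1720)
U(K) = 1
X = -16640 (X = 640*(-26) = -16640)
(-1326321 + U(a)) + X = (-1326321 + 1) - 16640 = -1326320 - 16640 = -1342960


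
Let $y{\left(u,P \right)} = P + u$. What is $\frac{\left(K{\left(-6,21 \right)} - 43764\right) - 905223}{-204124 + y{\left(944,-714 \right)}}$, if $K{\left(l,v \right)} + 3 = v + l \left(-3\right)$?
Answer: $\frac{9783}{2102} \approx 4.6541$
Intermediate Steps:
$K{\left(l,v \right)} = -3 + v - 3 l$ ($K{\left(l,v \right)} = -3 + \left(v + l \left(-3\right)\right) = -3 - \left(- v + 3 l\right) = -3 + v - 3 l$)
$\frac{\left(K{\left(-6,21 \right)} - 43764\right) - 905223}{-204124 + y{\left(944,-714 \right)}} = \frac{\left(\left(-3 + 21 - -18\right) - 43764\right) - 905223}{-204124 + \left(-714 + 944\right)} = \frac{\left(\left(-3 + 21 + 18\right) - 43764\right) - 905223}{-204124 + 230} = \frac{\left(36 - 43764\right) - 905223}{-203894} = \left(-43728 - 905223\right) \left(- \frac{1}{203894}\right) = \left(-948951\right) \left(- \frac{1}{203894}\right) = \frac{9783}{2102}$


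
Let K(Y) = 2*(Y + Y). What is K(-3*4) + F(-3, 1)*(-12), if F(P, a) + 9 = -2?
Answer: 84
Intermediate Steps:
F(P, a) = -11 (F(P, a) = -9 - 2 = -11)
K(Y) = 4*Y (K(Y) = 2*(2*Y) = 4*Y)
K(-3*4) + F(-3, 1)*(-12) = 4*(-3*4) - 11*(-12) = 4*(-12) + 132 = -48 + 132 = 84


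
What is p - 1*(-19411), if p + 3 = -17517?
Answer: 1891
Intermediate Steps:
p = -17520 (p = -3 - 17517 = -17520)
p - 1*(-19411) = -17520 - 1*(-19411) = -17520 + 19411 = 1891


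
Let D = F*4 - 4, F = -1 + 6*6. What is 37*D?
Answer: 5032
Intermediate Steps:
F = 35 (F = -1 + 36 = 35)
D = 136 (D = 35*4 - 4 = 140 - 4 = 136)
37*D = 37*136 = 5032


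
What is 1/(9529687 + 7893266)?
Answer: 1/17422953 ≈ 5.7396e-8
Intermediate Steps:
1/(9529687 + 7893266) = 1/17422953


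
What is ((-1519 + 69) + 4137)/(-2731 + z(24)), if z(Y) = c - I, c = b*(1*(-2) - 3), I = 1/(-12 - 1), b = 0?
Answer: -34931/35502 ≈ -0.98392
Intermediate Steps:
I = -1/13 (I = 1/(-13) = -1/13 ≈ -0.076923)
c = 0 (c = 0*(1*(-2) - 3) = 0*(-2 - 3) = 0*(-5) = 0)
z(Y) = 1/13 (z(Y) = 0 - 1*(-1/13) = 0 + 1/13 = 1/13)
((-1519 + 69) + 4137)/(-2731 + z(24)) = ((-1519 + 69) + 4137)/(-2731 + 1/13) = (-1450 + 4137)/(-35502/13) = 2687*(-13/35502) = -34931/35502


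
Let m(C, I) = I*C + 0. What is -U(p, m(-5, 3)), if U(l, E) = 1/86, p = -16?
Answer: -1/86 ≈ -0.011628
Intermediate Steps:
m(C, I) = C*I (m(C, I) = C*I + 0 = C*I)
U(l, E) = 1/86
-U(p, m(-5, 3)) = -1*1/86 = -1/86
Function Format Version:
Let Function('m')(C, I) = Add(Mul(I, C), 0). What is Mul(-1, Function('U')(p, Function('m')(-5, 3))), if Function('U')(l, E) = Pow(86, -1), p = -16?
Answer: Rational(-1, 86) ≈ -0.011628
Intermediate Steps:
Function('m')(C, I) = Mul(C, I) (Function('m')(C, I) = Add(Mul(C, I), 0) = Mul(C, I))
Function('U')(l, E) = Rational(1, 86)
Mul(-1, Function('U')(p, Function('m')(-5, 3))) = Mul(-1, Rational(1, 86)) = Rational(-1, 86)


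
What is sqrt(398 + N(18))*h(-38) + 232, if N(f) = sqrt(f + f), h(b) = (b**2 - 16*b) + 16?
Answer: 232 + 4136*sqrt(101) ≈ 41798.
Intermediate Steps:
h(b) = 16 + b**2 - 16*b
N(f) = sqrt(2)*sqrt(f) (N(f) = sqrt(2*f) = sqrt(2)*sqrt(f))
sqrt(398 + N(18))*h(-38) + 232 = sqrt(398 + sqrt(2)*sqrt(18))*(16 + (-38)**2 - 16*(-38)) + 232 = sqrt(398 + sqrt(2)*(3*sqrt(2)))*(16 + 1444 + 608) + 232 = sqrt(398 + 6)*2068 + 232 = sqrt(404)*2068 + 232 = (2*sqrt(101))*2068 + 232 = 4136*sqrt(101) + 232 = 232 + 4136*sqrt(101)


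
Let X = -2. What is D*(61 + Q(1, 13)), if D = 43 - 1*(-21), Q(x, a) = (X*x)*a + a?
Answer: 3072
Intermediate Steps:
Q(x, a) = a - 2*a*x (Q(x, a) = (-2*x)*a + a = -2*a*x + a = a - 2*a*x)
D = 64 (D = 43 + 21 = 64)
D*(61 + Q(1, 13)) = 64*(61 + 13*(1 - 2*1)) = 64*(61 + 13*(1 - 2)) = 64*(61 + 13*(-1)) = 64*(61 - 13) = 64*48 = 3072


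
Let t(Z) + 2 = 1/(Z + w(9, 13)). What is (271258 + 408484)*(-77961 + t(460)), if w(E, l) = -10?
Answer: -11923812907979/225 ≈ -5.2995e+10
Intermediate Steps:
t(Z) = -2 + 1/(-10 + Z) (t(Z) = -2 + 1/(Z - 10) = -2 + 1/(-10 + Z))
(271258 + 408484)*(-77961 + t(460)) = (271258 + 408484)*(-77961 + (21 - 2*460)/(-10 + 460)) = 679742*(-77961 + (21 - 920)/450) = 679742*(-77961 + (1/450)*(-899)) = 679742*(-77961 - 899/450) = 679742*(-35083349/450) = -11923812907979/225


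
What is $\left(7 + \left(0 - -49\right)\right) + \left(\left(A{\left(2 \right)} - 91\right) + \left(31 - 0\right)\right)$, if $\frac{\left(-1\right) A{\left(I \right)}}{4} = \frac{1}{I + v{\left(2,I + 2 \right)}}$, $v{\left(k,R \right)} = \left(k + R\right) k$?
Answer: $- \frac{30}{7} \approx -4.2857$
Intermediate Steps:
$v{\left(k,R \right)} = k \left(R + k\right)$ ($v{\left(k,R \right)} = \left(R + k\right) k = k \left(R + k\right)$)
$A{\left(I \right)} = - \frac{4}{8 + 3 I}$ ($A{\left(I \right)} = - \frac{4}{I + 2 \left(\left(I + 2\right) + 2\right)} = - \frac{4}{I + 2 \left(\left(2 + I\right) + 2\right)} = - \frac{4}{I + 2 \left(4 + I\right)} = - \frac{4}{I + \left(8 + 2 I\right)} = - \frac{4}{8 + 3 I}$)
$\left(7 + \left(0 - -49\right)\right) + \left(\left(A{\left(2 \right)} - 91\right) + \left(31 - 0\right)\right) = \left(7 + \left(0 - -49\right)\right) - \left(60 + \frac{4}{8 + 3 \cdot 2}\right) = \left(7 + \left(0 + 49\right)\right) - \left(60 + \frac{4}{8 + 6}\right) = \left(7 + 49\right) + \left(\left(- \frac{4}{14} - 91\right) + 31\right) = 56 + \left(\left(\left(-4\right) \frac{1}{14} - 91\right) + 31\right) = 56 + \left(\left(- \frac{2}{7} - 91\right) + 31\right) = 56 + \left(- \frac{639}{7} + 31\right) = 56 - \frac{422}{7} = - \frac{30}{7}$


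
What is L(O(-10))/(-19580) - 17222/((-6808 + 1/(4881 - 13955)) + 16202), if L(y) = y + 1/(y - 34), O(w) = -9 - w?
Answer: -5048829717244/2753885994585 ≈ -1.8333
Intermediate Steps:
L(y) = y + 1/(-34 + y)
L(O(-10))/(-19580) - 17222/((-6808 + 1/(4881 - 13955)) + 16202) = ((1 + (-9 - 1*(-10))² - 34*(-9 - 1*(-10)))/(-34 + (-9 - 1*(-10))))/(-19580) - 17222/((-6808 + 1/(4881 - 13955)) + 16202) = ((1 + (-9 + 10)² - 34*(-9 + 10))/(-34 + (-9 + 10)))*(-1/19580) - 17222/((-6808 + 1/(-9074)) + 16202) = ((1 + 1² - 34*1)/(-34 + 1))*(-1/19580) - 17222/((-6808 - 1/9074) + 16202) = ((1 + 1 - 34)/(-33))*(-1/19580) - 17222/(-61775793/9074 + 16202) = -1/33*(-32)*(-1/19580) - 17222/85241155/9074 = (32/33)*(-1/19580) - 17222*9074/85241155 = -8/161535 - 156272428/85241155 = -5048829717244/2753885994585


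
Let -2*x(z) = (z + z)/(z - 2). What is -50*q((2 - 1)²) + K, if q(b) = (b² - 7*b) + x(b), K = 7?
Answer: 257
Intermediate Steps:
x(z) = -z/(-2 + z) (x(z) = -(z + z)/(2*(z - 2)) = -2*z/(2*(-2 + z)) = -z/(-2 + z))
q(b) = b² - 7*b - b/(-2 + b) (q(b) = (b² - 7*b) - b/(-2 + b) = b² - 7*b - b/(-2 + b))
-50*q((2 - 1)²) + K = -50*(2 - 1)²*(-1 + (-7 + (2 - 1)²)*(-2 + (2 - 1)²))/(-2 + (2 - 1)²) + 7 = -50*1²*(-1 + (-7 + 1²)*(-2 + 1²))/(-2 + 1²) + 7 = -50*(-1 + (-7 + 1)*(-2 + 1))/(-2 + 1) + 7 = -50*(-1 - 6*(-1))/(-1) + 7 = -50*(-1)*(-1 + 6) + 7 = -50*(-1)*5 + 7 = -50*(-5) + 7 = 250 + 7 = 257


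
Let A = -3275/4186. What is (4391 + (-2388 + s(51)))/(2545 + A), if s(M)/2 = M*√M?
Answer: 8384558/10650095 + 426972*√51/10650095 ≈ 1.0736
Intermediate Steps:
s(M) = 2*M^(3/2) (s(M) = 2*(M*√M) = 2*M^(3/2))
A = -3275/4186 (A = -3275*1/4186 = -3275/4186 ≈ -0.78237)
(4391 + (-2388 + s(51)))/(2545 + A) = (4391 + (-2388 + 2*51^(3/2)))/(2545 - 3275/4186) = (4391 + (-2388 + 2*(51*√51)))/(10650095/4186) = (4391 + (-2388 + 102*√51))*(4186/10650095) = (2003 + 102*√51)*(4186/10650095) = 8384558/10650095 + 426972*√51/10650095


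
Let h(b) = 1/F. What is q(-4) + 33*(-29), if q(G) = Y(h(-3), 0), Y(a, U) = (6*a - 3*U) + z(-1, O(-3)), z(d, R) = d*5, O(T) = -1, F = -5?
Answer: -4816/5 ≈ -963.20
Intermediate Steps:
z(d, R) = 5*d
h(b) = -⅕ (h(b) = 1/(-5) = -⅕)
Y(a, U) = -5 - 3*U + 6*a (Y(a, U) = (6*a - 3*U) + 5*(-1) = (-3*U + 6*a) - 5 = -5 - 3*U + 6*a)
q(G) = -31/5 (q(G) = -5 - 3*0 + 6*(-⅕) = -5 + 0 - 6/5 = -31/5)
q(-4) + 33*(-29) = -31/5 + 33*(-29) = -31/5 - 957 = -4816/5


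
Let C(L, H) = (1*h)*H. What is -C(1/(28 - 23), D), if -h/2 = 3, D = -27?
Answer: -162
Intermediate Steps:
h = -6 (h = -2*3 = -6)
C(L, H) = -6*H (C(L, H) = (1*(-6))*H = -6*H)
-C(1/(28 - 23), D) = -(-6)*(-27) = -1*162 = -162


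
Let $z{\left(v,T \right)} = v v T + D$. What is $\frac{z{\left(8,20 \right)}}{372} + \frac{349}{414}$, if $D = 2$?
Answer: $\frac{27524}{6417} \approx 4.2892$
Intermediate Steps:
$z{\left(v,T \right)} = 2 + T v^{2}$ ($z{\left(v,T \right)} = v v T + 2 = v^{2} T + 2 = T v^{2} + 2 = 2 + T v^{2}$)
$\frac{z{\left(8,20 \right)}}{372} + \frac{349}{414} = \frac{2 + 20 \cdot 8^{2}}{372} + \frac{349}{414} = \left(2 + 20 \cdot 64\right) \frac{1}{372} + 349 \cdot \frac{1}{414} = \left(2 + 1280\right) \frac{1}{372} + \frac{349}{414} = 1282 \cdot \frac{1}{372} + \frac{349}{414} = \frac{641}{186} + \frac{349}{414} = \frac{27524}{6417}$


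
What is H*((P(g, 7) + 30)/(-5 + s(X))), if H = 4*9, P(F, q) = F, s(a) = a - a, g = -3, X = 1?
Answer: -972/5 ≈ -194.40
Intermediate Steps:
s(a) = 0
H = 36
H*((P(g, 7) + 30)/(-5 + s(X))) = 36*((-3 + 30)/(-5 + 0)) = 36*(27/(-5)) = 36*(27*(-1/5)) = 36*(-27/5) = -972/5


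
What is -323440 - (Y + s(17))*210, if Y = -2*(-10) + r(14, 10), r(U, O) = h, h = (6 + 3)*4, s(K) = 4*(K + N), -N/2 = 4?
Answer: -342760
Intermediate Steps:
N = -8 (N = -2*4 = -8)
s(K) = -32 + 4*K (s(K) = 4*(K - 8) = 4*(-8 + K) = -32 + 4*K)
h = 36 (h = 9*4 = 36)
r(U, O) = 36
Y = 56 (Y = -2*(-10) + 36 = 20 + 36 = 56)
-323440 - (Y + s(17))*210 = -323440 - (56 + (-32 + 4*17))*210 = -323440 - (56 + (-32 + 68))*210 = -323440 - (56 + 36)*210 = -323440 - 92*210 = -323440 - 1*19320 = -323440 - 19320 = -342760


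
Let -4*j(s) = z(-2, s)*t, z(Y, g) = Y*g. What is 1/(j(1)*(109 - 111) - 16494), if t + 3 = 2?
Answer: -1/16493 ≈ -6.0632e-5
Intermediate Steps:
t = -1 (t = -3 + 2 = -1)
j(s) = -s/2 (j(s) = -(-2*s)*(-1)/4 = -s/2)
1/(j(1)*(109 - 111) - 16494) = 1/((-½*1)*(109 - 111) - 16494) = 1/(-½*(-2) - 16494) = 1/(1 - 16494) = 1/(-16493) = -1/16493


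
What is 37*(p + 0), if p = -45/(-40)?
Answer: 333/8 ≈ 41.625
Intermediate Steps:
p = 9/8 (p = -45*(-1/40) = 9/8 ≈ 1.1250)
37*(p + 0) = 37*(9/8 + 0) = 37*(9/8) = 333/8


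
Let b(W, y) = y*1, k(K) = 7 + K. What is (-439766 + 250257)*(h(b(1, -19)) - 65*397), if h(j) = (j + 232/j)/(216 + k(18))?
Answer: 22392703331192/4579 ≈ 4.8903e+9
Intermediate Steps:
b(W, y) = y
h(j) = j/241 + 232/(241*j) (h(j) = (j + 232/j)/(216 + (7 + 18)) = (j + 232/j)/(216 + 25) = (j + 232/j)/241 = (j + 232/j)*(1/241) = j/241 + 232/(241*j))
(-439766 + 250257)*(h(b(1, -19)) - 65*397) = (-439766 + 250257)*((1/241)*(232 + (-19)²)/(-19) - 65*397) = -189509*((1/241)*(-1/19)*(232 + 361) - 25805) = -189509*((1/241)*(-1/19)*593 - 25805) = -189509*(-593/4579 - 25805) = -189509*(-118161688/4579) = 22392703331192/4579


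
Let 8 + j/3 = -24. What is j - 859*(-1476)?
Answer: 1267788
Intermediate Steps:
j = -96 (j = -24 + 3*(-24) = -24 - 72 = -96)
j - 859*(-1476) = -96 - 859*(-1476) = -96 + 1267884 = 1267788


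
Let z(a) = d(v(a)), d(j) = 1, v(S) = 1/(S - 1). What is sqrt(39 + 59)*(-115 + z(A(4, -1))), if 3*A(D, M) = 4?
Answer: -798*sqrt(2) ≈ -1128.5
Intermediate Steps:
v(S) = 1/(-1 + S)
A(D, M) = 4/3 (A(D, M) = (1/3)*4 = 4/3)
z(a) = 1
sqrt(39 + 59)*(-115 + z(A(4, -1))) = sqrt(39 + 59)*(-115 + 1) = sqrt(98)*(-114) = (7*sqrt(2))*(-114) = -798*sqrt(2)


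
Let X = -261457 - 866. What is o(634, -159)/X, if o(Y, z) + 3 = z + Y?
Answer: -472/262323 ≈ -0.0017993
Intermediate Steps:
o(Y, z) = -3 + Y + z (o(Y, z) = -3 + (z + Y) = -3 + (Y + z) = -3 + Y + z)
X = -262323
o(634, -159)/X = (-3 + 634 - 159)/(-262323) = 472*(-1/262323) = -472/262323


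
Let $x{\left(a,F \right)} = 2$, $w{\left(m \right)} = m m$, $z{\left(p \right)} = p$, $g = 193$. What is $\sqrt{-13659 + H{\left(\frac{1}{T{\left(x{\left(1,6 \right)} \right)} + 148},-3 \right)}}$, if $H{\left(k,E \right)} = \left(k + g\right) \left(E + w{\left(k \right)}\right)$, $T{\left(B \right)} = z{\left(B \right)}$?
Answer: $\frac{i \sqrt{288319731294}}{4500} \approx 119.32 i$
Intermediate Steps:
$w{\left(m \right)} = m^{2}$
$T{\left(B \right)} = B$
$H{\left(k,E \right)} = \left(193 + k\right) \left(E + k^{2}\right)$ ($H{\left(k,E \right)} = \left(k + 193\right) \left(E + k^{2}\right) = \left(193 + k\right) \left(E + k^{2}\right)$)
$\sqrt{-13659 + H{\left(\frac{1}{T{\left(x{\left(1,6 \right)} \right)} + 148},-3 \right)}} = \sqrt{-13659 + \left(\left(\frac{1}{2 + 148}\right)^{3} + 193 \left(-3\right) + 193 \left(\frac{1}{2 + 148}\right)^{2} - \frac{3}{2 + 148}\right)} = \sqrt{-13659 - \left(579 - \frac{193}{22500} - \frac{1}{3375000} + \frac{1}{50}\right)} = \sqrt{-13659 + \left(\left(\frac{1}{150}\right)^{3} - 579 + \frac{193}{22500} - \frac{1}{50}\right)} = \sqrt{-13659 + \left(\frac{1}{3375000} - 579 + 193 \cdot \frac{1}{22500} - \frac{1}{50}\right)} = \sqrt{-13659 + \left(\frac{1}{3375000} - 579 + \frac{193}{22500} - \frac{1}{50}\right)} = \sqrt{-13659 - \frac{1954163549}{3375000}} = \sqrt{- \frac{48053288549}{3375000}} = \frac{i \sqrt{288319731294}}{4500}$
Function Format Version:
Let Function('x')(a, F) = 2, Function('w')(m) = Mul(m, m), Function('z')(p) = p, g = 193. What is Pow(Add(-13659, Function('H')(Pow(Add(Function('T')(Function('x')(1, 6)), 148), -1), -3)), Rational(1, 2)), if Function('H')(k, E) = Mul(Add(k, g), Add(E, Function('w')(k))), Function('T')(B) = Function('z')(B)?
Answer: Mul(Rational(1, 4500), I, Pow(288319731294, Rational(1, 2))) ≈ Mul(119.32, I)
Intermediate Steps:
Function('w')(m) = Pow(m, 2)
Function('T')(B) = B
Function('H')(k, E) = Mul(Add(193, k), Add(E, Pow(k, 2))) (Function('H')(k, E) = Mul(Add(k, 193), Add(E, Pow(k, 2))) = Mul(Add(193, k), Add(E, Pow(k, 2))))
Pow(Add(-13659, Function('H')(Pow(Add(Function('T')(Function('x')(1, 6)), 148), -1), -3)), Rational(1, 2)) = Pow(Add(-13659, Add(Pow(Pow(Add(2, 148), -1), 3), Mul(193, -3), Mul(193, Pow(Pow(Add(2, 148), -1), 2)), Mul(-3, Pow(Add(2, 148), -1)))), Rational(1, 2)) = Pow(Add(-13659, Add(Pow(Pow(150, -1), 3), -579, Mul(193, Pow(Pow(150, -1), 2)), Mul(-3, Pow(150, -1)))), Rational(1, 2)) = Pow(Add(-13659, Add(Pow(Rational(1, 150), 3), -579, Mul(193, Pow(Rational(1, 150), 2)), Mul(-3, Rational(1, 150)))), Rational(1, 2)) = Pow(Add(-13659, Add(Rational(1, 3375000), -579, Mul(193, Rational(1, 22500)), Rational(-1, 50))), Rational(1, 2)) = Pow(Add(-13659, Add(Rational(1, 3375000), -579, Rational(193, 22500), Rational(-1, 50))), Rational(1, 2)) = Pow(Add(-13659, Rational(-1954163549, 3375000)), Rational(1, 2)) = Pow(Rational(-48053288549, 3375000), Rational(1, 2)) = Mul(Rational(1, 4500), I, Pow(288319731294, Rational(1, 2)))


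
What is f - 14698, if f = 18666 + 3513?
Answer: 7481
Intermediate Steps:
f = 22179
f - 14698 = 22179 - 14698 = 7481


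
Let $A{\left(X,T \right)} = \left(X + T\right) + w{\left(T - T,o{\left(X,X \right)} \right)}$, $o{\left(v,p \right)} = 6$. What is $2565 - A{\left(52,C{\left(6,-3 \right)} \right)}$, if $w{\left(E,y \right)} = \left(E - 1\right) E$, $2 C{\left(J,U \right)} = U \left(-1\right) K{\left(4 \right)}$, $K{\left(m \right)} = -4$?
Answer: $2519$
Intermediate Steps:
$C{\left(J,U \right)} = 2 U$ ($C{\left(J,U \right)} = \frac{U \left(-1\right) \left(-4\right)}{2} = \frac{- U \left(-4\right)}{2} = \frac{4 U}{2} = 2 U$)
$w{\left(E,y \right)} = E \left(-1 + E\right)$ ($w{\left(E,y \right)} = \left(-1 + E\right) E = E \left(-1 + E\right)$)
$A{\left(X,T \right)} = T + X$ ($A{\left(X,T \right)} = \left(X + T\right) + \left(T - T\right) \left(-1 + \left(T - T\right)\right) = \left(T + X\right) + 0 \left(-1 + 0\right) = \left(T + X\right) + 0 \left(-1\right) = \left(T + X\right) + 0 = T + X$)
$2565 - A{\left(52,C{\left(6,-3 \right)} \right)} = 2565 - \left(2 \left(-3\right) + 52\right) = 2565 - \left(-6 + 52\right) = 2565 - 46 = 2519$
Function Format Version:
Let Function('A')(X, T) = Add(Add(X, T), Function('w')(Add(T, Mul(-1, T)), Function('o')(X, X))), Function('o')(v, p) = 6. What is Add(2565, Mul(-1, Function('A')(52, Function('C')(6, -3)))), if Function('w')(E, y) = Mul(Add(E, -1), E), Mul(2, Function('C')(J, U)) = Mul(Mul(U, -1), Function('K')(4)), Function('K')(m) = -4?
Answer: 2519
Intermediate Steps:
Function('C')(J, U) = Mul(2, U) (Function('C')(J, U) = Mul(Rational(1, 2), Mul(Mul(U, -1), -4)) = Mul(Rational(1, 2), Mul(Mul(-1, U), -4)) = Mul(Rational(1, 2), Mul(4, U)) = Mul(2, U))
Function('w')(E, y) = Mul(E, Add(-1, E)) (Function('w')(E, y) = Mul(Add(-1, E), E) = Mul(E, Add(-1, E)))
Function('A')(X, T) = Add(T, X) (Function('A')(X, T) = Add(Add(X, T), Mul(Add(T, Mul(-1, T)), Add(-1, Add(T, Mul(-1, T))))) = Add(Add(T, X), Mul(0, Add(-1, 0))) = Add(Add(T, X), Mul(0, -1)) = Add(Add(T, X), 0) = Add(T, X))
Add(2565, Mul(-1, Function('A')(52, Function('C')(6, -3)))) = Add(2565, Mul(-1, Add(Mul(2, -3), 52))) = Add(2565, Mul(-1, Add(-6, 52))) = Add(2565, Mul(-1, 46)) = Add(2565, -46) = 2519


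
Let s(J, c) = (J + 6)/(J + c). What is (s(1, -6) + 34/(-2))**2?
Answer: 8464/25 ≈ 338.56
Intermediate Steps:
s(J, c) = (6 + J)/(J + c)
(s(1, -6) + 34/(-2))**2 = ((6 + 1)/(1 - 6) + 34/(-2))**2 = (7/(-5) + 34*(-1/2))**2 = (-1/5*7 - 17)**2 = (-7/5 - 17)**2 = (-92/5)**2 = 8464/25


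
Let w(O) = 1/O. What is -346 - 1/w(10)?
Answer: -356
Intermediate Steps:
-346 - 1/w(10) = -346 - 1/(1/10) = -346 - 1/1/10 = -346 - 1*10 = -346 - 10 = -356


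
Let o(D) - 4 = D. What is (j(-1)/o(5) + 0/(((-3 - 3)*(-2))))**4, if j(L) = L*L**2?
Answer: 1/6561 ≈ 0.00015242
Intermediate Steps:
o(D) = 4 + D
j(L) = L**3
(j(-1)/o(5) + 0/(((-3 - 3)*(-2))))**4 = ((-1)**3/(4 + 5) + 0/(((-3 - 3)*(-2))))**4 = (-1/9 + 0/((-6*(-2))))**4 = (-1*1/9 + 0/12)**4 = (-1/9 + 0*(1/12))**4 = (-1/9 + 0)**4 = (-1/9)**4 = 1/6561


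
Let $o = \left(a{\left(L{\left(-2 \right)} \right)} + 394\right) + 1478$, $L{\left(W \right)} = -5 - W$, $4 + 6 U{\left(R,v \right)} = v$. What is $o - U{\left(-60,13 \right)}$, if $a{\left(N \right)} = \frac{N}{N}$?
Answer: $\frac{3743}{2} \approx 1871.5$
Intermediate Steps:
$U{\left(R,v \right)} = - \frac{2}{3} + \frac{v}{6}$
$a{\left(N \right)} = 1$
$o = 1873$ ($o = \left(1 + 394\right) + 1478 = 395 + 1478 = 1873$)
$o - U{\left(-60,13 \right)} = 1873 - \left(- \frac{2}{3} + \frac{1}{6} \cdot 13\right) = 1873 - \left(- \frac{2}{3} + \frac{13}{6}\right) = 1873 - \frac{3}{2} = \frac{3743}{2}$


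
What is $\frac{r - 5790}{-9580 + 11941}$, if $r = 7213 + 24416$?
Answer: $\frac{8613}{787} \approx 10.944$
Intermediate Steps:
$r = 31629$
$\frac{r - 5790}{-9580 + 11941} = \frac{31629 - 5790}{-9580 + 11941} = \frac{25839}{2361} = 25839 \cdot \frac{1}{2361} = \frac{8613}{787}$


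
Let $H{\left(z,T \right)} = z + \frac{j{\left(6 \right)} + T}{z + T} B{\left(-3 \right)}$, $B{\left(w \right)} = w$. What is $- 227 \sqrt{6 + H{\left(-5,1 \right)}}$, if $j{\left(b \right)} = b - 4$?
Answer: $- \frac{227 \sqrt{13}}{2} \approx -409.23$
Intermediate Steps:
$j{\left(b \right)} = -4 + b$
$H{\left(z,T \right)} = z - \frac{3 \left(2 + T\right)}{T + z}$ ($H{\left(z,T \right)} = z + \frac{\left(-4 + 6\right) + T}{z + T} \left(-3\right) = z + \frac{2 + T}{T + z} \left(-3\right) = z - \frac{3 \left(2 + T\right)}{T + z}$)
$- 227 \sqrt{6 + H{\left(-5,1 \right)}} = - 227 \sqrt{6 + \frac{-6 + \left(-5\right)^{2} - 3 + 1 \left(-5\right)}{1 - 5}} = - 227 \sqrt{6 + \frac{-6 + 25 - 3 - 5}{-4}} = - 227 \sqrt{6 - \frac{11}{4}} = - 227 \sqrt{\frac{13}{4}} = - 227 \frac{\sqrt{13}}{2} = - \frac{227 \sqrt{13}}{2}$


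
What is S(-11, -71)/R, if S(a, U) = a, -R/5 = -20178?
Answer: -11/100890 ≈ -0.00010903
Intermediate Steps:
R = 100890 (R = -5*(-20178) = 100890)
S(-11, -71)/R = -11/100890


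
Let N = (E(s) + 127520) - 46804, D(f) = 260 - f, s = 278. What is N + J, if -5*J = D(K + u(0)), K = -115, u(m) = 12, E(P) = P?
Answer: 404607/5 ≈ 80921.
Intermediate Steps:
J = -363/5 (J = -(260 - (-115 + 12))/5 = -(260 - 1*(-103))/5 = -(260 + 103)/5 = -⅕*363 = -363/5 ≈ -72.600)
N = 80994 (N = (278 + 127520) - 46804 = 127798 - 46804 = 80994)
N + J = 80994 - 363/5 = 404607/5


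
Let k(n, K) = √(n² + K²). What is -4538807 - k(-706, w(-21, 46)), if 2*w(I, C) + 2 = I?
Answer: -4538807 - √1994273/2 ≈ -4.5395e+6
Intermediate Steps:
w(I, C) = -1 + I/2
k(n, K) = √(K² + n²)
-4538807 - k(-706, w(-21, 46)) = -4538807 - √((-1 + (½)*(-21))² + (-706)²) = -4538807 - √((-1 - 21/2)² + 498436) = -4538807 - √((-23/2)² + 498436) = -4538807 - √(529/4 + 498436) = -4538807 - √(1994273/4) = -4538807 - √1994273/2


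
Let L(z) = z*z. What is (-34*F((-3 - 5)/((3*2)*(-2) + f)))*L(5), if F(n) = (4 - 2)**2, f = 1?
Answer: -3400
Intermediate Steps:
L(z) = z**2
F(n) = 4 (F(n) = 2**2 = 4)
(-34*F((-3 - 5)/((3*2)*(-2) + f)))*L(5) = -34*4*5**2 = -136*25 = -3400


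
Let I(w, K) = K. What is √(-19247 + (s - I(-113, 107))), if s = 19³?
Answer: 7*I*√255 ≈ 111.78*I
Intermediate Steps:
s = 6859
√(-19247 + (s - I(-113, 107))) = √(-19247 + (6859 - 1*107)) = √(-19247 + (6859 - 107)) = √(-19247 + 6752) = √(-12495) = 7*I*√255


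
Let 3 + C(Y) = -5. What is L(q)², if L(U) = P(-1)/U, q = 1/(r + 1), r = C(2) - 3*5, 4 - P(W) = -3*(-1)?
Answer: 484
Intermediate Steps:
C(Y) = -8 (C(Y) = -3 - 5 = -8)
P(W) = 1 (P(W) = 4 - (-3)*(-1) = 4 - 1*3 = 4 - 3 = 1)
r = -23 (r = -8 - 3*5 = -8 - 15 = -23)
q = -1/22 (q = 1/(-23 + 1) = 1/(-22) = -1/22 ≈ -0.045455)
L(U) = 1/U
L(q)² = (1/(-1/22))² = (-22)² = 484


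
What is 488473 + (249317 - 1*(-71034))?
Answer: 808824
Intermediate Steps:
488473 + (249317 - 1*(-71034)) = 488473 + (249317 + 71034) = 488473 + 320351 = 808824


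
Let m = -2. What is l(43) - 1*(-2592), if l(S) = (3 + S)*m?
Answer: 2500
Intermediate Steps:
l(S) = -6 - 2*S (l(S) = (3 + S)*(-2) = -6 - 2*S)
l(43) - 1*(-2592) = (-6 - 2*43) - 1*(-2592) = (-6 - 86) + 2592 = -92 + 2592 = 2500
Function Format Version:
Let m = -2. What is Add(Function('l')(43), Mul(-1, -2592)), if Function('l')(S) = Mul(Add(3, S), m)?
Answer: 2500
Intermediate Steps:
Function('l')(S) = Add(-6, Mul(-2, S)) (Function('l')(S) = Mul(Add(3, S), -2) = Add(-6, Mul(-2, S)))
Add(Function('l')(43), Mul(-1, -2592)) = Add(Add(-6, Mul(-2, 43)), Mul(-1, -2592)) = Add(Add(-6, -86), 2592) = Add(-92, 2592) = 2500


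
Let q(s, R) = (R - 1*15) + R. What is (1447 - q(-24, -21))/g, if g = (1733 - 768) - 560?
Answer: 1504/405 ≈ 3.7136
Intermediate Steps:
q(s, R) = -15 + 2*R (q(s, R) = (R - 15) + R = (-15 + R) + R = -15 + 2*R)
g = 405 (g = 965 - 560 = 405)
(1447 - q(-24, -21))/g = (1447 - (-15 + 2*(-21)))/405 = (1447 - (-15 - 42))*(1/405) = (1447 - 1*(-57))*(1/405) = (1447 + 57)*(1/405) = 1504*(1/405) = 1504/405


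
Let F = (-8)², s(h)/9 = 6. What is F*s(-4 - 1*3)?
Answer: 3456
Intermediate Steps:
s(h) = 54 (s(h) = 9*6 = 54)
F = 64
F*s(-4 - 1*3) = 64*54 = 3456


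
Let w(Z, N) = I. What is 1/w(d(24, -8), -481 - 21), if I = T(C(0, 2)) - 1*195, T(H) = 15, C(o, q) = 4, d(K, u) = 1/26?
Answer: -1/180 ≈ -0.0055556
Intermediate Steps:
d(K, u) = 1/26
I = -180 (I = 15 - 1*195 = 15 - 195 = -180)
w(Z, N) = -180
1/w(d(24, -8), -481 - 21) = 1/(-180) = -1/180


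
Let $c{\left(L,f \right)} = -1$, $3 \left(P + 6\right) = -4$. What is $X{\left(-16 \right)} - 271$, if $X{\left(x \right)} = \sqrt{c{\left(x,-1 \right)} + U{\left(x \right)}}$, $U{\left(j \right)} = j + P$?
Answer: $-271 + \frac{i \sqrt{219}}{3} \approx -271.0 + 4.9329 i$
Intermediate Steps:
$P = - \frac{22}{3}$ ($P = -6 + \frac{1}{3} \left(-4\right) = -6 - \frac{4}{3} = - \frac{22}{3} \approx -7.3333$)
$U{\left(j \right)} = - \frac{22}{3} + j$ ($U{\left(j \right)} = j - \frac{22}{3} = - \frac{22}{3} + j$)
$X{\left(x \right)} = \sqrt{- \frac{25}{3} + x}$ ($X{\left(x \right)} = \sqrt{-1 + \left(- \frac{22}{3} + x\right)} = \sqrt{- \frac{25}{3} + x}$)
$X{\left(-16 \right)} - 271 = \frac{\sqrt{-75 + 9 \left(-16\right)}}{3} - 271 = \frac{\sqrt{-75 - 144}}{3} - 271 = \frac{\sqrt{-219}}{3} - 271 = \frac{i \sqrt{219}}{3} - 271 = -271 + \frac{i \sqrt{219}}{3}$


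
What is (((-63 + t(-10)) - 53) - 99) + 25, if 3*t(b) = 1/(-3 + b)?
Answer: -7411/39 ≈ -190.03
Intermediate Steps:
t(b) = 1/(3*(-3 + b))
(((-63 + t(-10)) - 53) - 99) + 25 = (((-63 + 1/(3*(-3 - 10))) - 53) - 99) + 25 = (((-63 + (⅓)/(-13)) - 53) - 99) + 25 = (((-63 + (⅓)*(-1/13)) - 53) - 99) + 25 = (((-63 - 1/39) - 53) - 99) + 25 = ((-2458/39 - 53) - 99) + 25 = (-4525/39 - 99) + 25 = -8386/39 + 25 = -7411/39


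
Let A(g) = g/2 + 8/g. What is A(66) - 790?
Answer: -24977/33 ≈ -756.88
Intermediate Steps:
A(g) = g/2 + 8/g (A(g) = g*(½) + 8/g = g/2 + 8/g)
A(66) - 790 = ((½)*66 + 8/66) - 790 = (33 + 8*(1/66)) - 790 = (33 + 4/33) - 790 = 1093/33 - 790 = -24977/33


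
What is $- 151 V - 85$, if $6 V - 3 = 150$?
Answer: $- \frac{7871}{2} \approx -3935.5$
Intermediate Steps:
$V = \frac{51}{2}$ ($V = \frac{1}{2} + \frac{1}{6} \cdot 150 = \frac{1}{2} + 25 = \frac{51}{2} \approx 25.5$)
$- 151 V - 85 = \left(-151\right) \frac{51}{2} - 85 = - \frac{7701}{2} - 85 = - \frac{7871}{2}$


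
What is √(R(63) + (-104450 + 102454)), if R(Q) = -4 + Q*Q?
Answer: √1969 ≈ 44.373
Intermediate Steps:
R(Q) = -4 + Q²
√(R(63) + (-104450 + 102454)) = √((-4 + 63²) + (-104450 + 102454)) = √((-4 + 3969) - 1996) = √(3965 - 1996) = √1969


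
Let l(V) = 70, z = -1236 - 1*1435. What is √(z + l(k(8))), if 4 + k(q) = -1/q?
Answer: 51*I ≈ 51.0*I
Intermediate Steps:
z = -2671 (z = -1236 - 1435 = -2671)
k(q) = -4 - 1/q
√(z + l(k(8))) = √(-2671 + 70) = √(-2601) = 51*I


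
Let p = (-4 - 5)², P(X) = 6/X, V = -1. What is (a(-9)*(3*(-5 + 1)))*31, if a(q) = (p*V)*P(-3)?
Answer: -60264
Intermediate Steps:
p = 81 (p = (-9)² = 81)
a(q) = 162 (a(q) = (81*(-1))*(6/(-3)) = -486*(-1)/3 = -81*(-2) = 162)
(a(-9)*(3*(-5 + 1)))*31 = (162*(3*(-5 + 1)))*31 = (162*(3*(-4)))*31 = (162*(-12))*31 = -1944*31 = -60264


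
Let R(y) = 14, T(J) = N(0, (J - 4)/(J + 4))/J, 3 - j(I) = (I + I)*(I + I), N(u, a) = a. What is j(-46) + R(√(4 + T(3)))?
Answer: -8447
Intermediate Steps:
j(I) = 3 - 4*I² (j(I) = 3 - (I + I)*(I + I) = 3 - 2*I*2*I = 3 - 4*I²)
T(J) = (-4 + J)/(J*(4 + J)) (T(J) = ((J - 4)/(J + 4))/J = ((-4 + J)/(4 + J))/J = (-4 + J)/(J*(4 + J)))
j(-46) + R(√(4 + T(3))) = (3 - 4*(-46)²) + 14 = (3 - 4*2116) + 14 = (3 - 8464) + 14 = -8461 + 14 = -8447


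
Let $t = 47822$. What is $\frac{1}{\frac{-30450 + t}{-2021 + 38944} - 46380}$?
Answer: $- \frac{36923}{1712471368} \approx -2.1561 \cdot 10^{-5}$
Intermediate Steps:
$\frac{1}{\frac{-30450 + t}{-2021 + 38944} - 46380} = \frac{1}{\frac{-30450 + 47822}{-2021 + 38944} - 46380} = \frac{1}{\frac{17372}{36923} - 46380} = \frac{1}{- \frac{1712471368}{36923}} = - \frac{36923}{1712471368}$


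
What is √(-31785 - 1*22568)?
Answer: I*√54353 ≈ 233.14*I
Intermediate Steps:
√(-31785 - 1*22568) = √(-31785 - 22568) = √(-54353) = I*√54353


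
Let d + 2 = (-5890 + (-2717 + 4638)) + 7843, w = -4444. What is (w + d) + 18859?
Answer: 18287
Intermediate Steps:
d = 3872 (d = -2 + ((-5890 + (-2717 + 4638)) + 7843) = -2 + ((-5890 + 1921) + 7843) = -2 + (-3969 + 7843) = -2 + 3874 = 3872)
(w + d) + 18859 = (-4444 + 3872) + 18859 = -572 + 18859 = 18287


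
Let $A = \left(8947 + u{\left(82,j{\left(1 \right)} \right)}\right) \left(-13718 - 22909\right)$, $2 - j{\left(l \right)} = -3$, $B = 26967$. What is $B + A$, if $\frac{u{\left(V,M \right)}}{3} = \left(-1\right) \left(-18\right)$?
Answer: $-329652660$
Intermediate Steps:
$j{\left(l \right)} = 5$ ($j{\left(l \right)} = 2 - -3 = 2 + 3 = 5$)
$u{\left(V,M \right)} = 54$ ($u{\left(V,M \right)} = 3 \left(\left(-1\right) \left(-18\right)\right) = 3 \cdot 18 = 54$)
$A = -329679627$ ($A = \left(8947 + 54\right) \left(-13718 - 22909\right) = 9001 \left(-36627\right) = -329679627$)
$B + A = 26967 - 329679627 = -329652660$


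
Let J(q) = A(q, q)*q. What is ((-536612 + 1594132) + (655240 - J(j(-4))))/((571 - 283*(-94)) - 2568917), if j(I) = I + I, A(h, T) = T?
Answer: -214087/317718 ≈ -0.67383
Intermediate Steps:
j(I) = 2*I
J(q) = q² (J(q) = q*q = q²)
((-536612 + 1594132) + (655240 - J(j(-4))))/((571 - 283*(-94)) - 2568917) = ((-536612 + 1594132) + (655240 - (2*(-4))²))/((571 - 283*(-94)) - 2568917) = (1057520 + (655240 - 1*(-8)²))/((571 + 26602) - 2568917) = (1057520 + (655240 - 1*64))/(27173 - 2568917) = (1057520 + (655240 - 64))/(-2541744) = (1057520 + 655176)*(-1/2541744) = 1712696*(-1/2541744) = -214087/317718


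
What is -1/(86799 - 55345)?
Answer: -1/31454 ≈ -3.1792e-5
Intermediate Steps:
-1/(86799 - 55345) = -1/31454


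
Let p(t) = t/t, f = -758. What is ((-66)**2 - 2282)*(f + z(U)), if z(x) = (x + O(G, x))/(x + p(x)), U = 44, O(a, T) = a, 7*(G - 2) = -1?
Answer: -164847742/105 ≈ -1.5700e+6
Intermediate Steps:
G = 13/7 (G = 2 + (1/7)*(-1) = 2 - 1/7 = 13/7 ≈ 1.8571)
p(t) = 1
z(x) = (13/7 + x)/(1 + x) (z(x) = (x + 13/7)/(x + 1) = (13/7 + x)/(1 + x))
((-66)**2 - 2282)*(f + z(U)) = ((-66)**2 - 2282)*(-758 + (13/7 + 44)/(1 + 44)) = (4356 - 2282)*(-758 + (321/7)/45) = 2074*(-758 + (1/45)*(321/7)) = 2074*(-758 + 107/105) = 2074*(-79483/105) = -164847742/105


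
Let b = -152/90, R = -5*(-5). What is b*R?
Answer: -380/9 ≈ -42.222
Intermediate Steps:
R = 25
b = -76/45 (b = -152*1/90 = -76/45 ≈ -1.6889)
b*R = -76/45*25 = -380/9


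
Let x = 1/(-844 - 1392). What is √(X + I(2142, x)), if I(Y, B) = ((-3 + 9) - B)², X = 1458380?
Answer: 3*√810181852041/2236 ≈ 1207.6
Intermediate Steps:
x = -1/2236 (x = 1/(-2236) = -1/2236 ≈ -0.00044723)
I(Y, B) = (6 - B)²
√(X + I(2142, x)) = √(1458380 + (-6 - 1/2236)²) = √(1458380 + (-13417/2236)²) = √(1458380 + 180015889/4999696) = √(7291636668369/4999696) = 3*√810181852041/2236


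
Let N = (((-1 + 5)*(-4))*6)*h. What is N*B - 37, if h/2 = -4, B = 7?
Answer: 5339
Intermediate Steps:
h = -8 (h = 2*(-4) = -8)
N = 768 (N = (((-1 + 5)*(-4))*6)*(-8) = ((4*(-4))*6)*(-8) = -16*6*(-8) = -96*(-8) = 768)
N*B - 37 = 768*7 - 37 = 5376 - 37 = 5339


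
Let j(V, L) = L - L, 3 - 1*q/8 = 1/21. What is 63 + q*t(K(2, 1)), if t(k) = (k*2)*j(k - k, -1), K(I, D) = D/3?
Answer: 63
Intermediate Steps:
K(I, D) = D/3 (K(I, D) = D*(⅓) = D/3)
q = 496/21 (q = 24 - 8/21 = 496/21 ≈ 23.619)
j(V, L) = 0
t(k) = 0 (t(k) = (k*2)*0 = (2*k)*0 = 0)
63 + q*t(K(2, 1)) = 63 + (496/21)*0 = 63 + 0 = 63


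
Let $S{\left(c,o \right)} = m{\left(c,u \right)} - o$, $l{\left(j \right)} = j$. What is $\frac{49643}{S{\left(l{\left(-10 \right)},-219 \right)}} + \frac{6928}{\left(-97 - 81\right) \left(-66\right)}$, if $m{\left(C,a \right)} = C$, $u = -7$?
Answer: $\frac{13287589}{55803} \approx 238.12$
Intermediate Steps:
$S{\left(c,o \right)} = c - o$
$\frac{49643}{S{\left(l{\left(-10 \right)},-219 \right)}} + \frac{6928}{\left(-97 - 81\right) \left(-66\right)} = \frac{49643}{-10 - -219} + \frac{6928}{\left(-97 - 81\right) \left(-66\right)} = \frac{49643}{-10 + 219} + \frac{6928}{\left(-178\right) \left(-66\right)} = \frac{49643}{209} + \frac{6928}{11748} = 49643 \cdot \frac{1}{209} + 6928 \cdot \frac{1}{11748} = \frac{4513}{19} + \frac{1732}{2937} = \frac{13287589}{55803}$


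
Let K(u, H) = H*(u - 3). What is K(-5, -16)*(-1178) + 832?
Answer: -149952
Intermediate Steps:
K(u, H) = H*(-3 + u)
K(-5, -16)*(-1178) + 832 = -16*(-3 - 5)*(-1178) + 832 = -16*(-8)*(-1178) + 832 = 128*(-1178) + 832 = -150784 + 832 = -149952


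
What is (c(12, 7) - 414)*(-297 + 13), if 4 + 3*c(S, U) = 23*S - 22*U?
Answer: 319216/3 ≈ 1.0641e+5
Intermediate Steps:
c(S, U) = -4/3 - 22*U/3 + 23*S/3 (c(S, U) = -4/3 + (23*S - 22*U)/3 = -4/3 + (-22*U + 23*S)/3 = -4/3 + (-22*U/3 + 23*S/3) = -4/3 - 22*U/3 + 23*S/3)
(c(12, 7) - 414)*(-297 + 13) = ((-4/3 - 22/3*7 + (23/3)*12) - 414)*(-297 + 13) = ((-4/3 - 154/3 + 92) - 414)*(-284) = (118/3 - 414)*(-284) = -1124/3*(-284) = 319216/3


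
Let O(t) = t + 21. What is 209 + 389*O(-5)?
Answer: 6433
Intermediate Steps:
O(t) = 21 + t
209 + 389*O(-5) = 209 + 389*(21 - 5) = 209 + 389*16 = 209 + 6224 = 6433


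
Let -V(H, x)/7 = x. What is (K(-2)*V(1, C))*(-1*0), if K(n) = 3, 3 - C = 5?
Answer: 0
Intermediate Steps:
C = -2 (C = 3 - 1*5 = 3 - 5 = -2)
V(H, x) = -7*x
(K(-2)*V(1, C))*(-1*0) = (3*(-7*(-2)))*(-1*0) = (3*14)*0 = 42*0 = 0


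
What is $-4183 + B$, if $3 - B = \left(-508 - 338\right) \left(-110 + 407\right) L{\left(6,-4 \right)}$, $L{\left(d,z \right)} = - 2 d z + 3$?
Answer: $12810182$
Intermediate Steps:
$L{\left(d,z \right)} = 3 - 2 d z$ ($L{\left(d,z \right)} = - 2 d z + 3 = 3 - 2 d z$)
$B = 12814365$ ($B = 3 - \left(-508 - 338\right) \left(-110 + 407\right) \left(3 - 12 \left(-4\right)\right) = 3 - \left(-846\right) 297 \left(3 + 48\right) = 3 - \left(-251262\right) 51 = 3 - -12814362 = 3 + 12814362 = 12814365$)
$-4183 + B = -4183 + 12814365 = 12810182$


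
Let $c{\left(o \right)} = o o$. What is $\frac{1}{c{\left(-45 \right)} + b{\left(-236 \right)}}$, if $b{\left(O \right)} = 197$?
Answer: $\frac{1}{2222} \approx 0.00045004$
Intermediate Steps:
$c{\left(o \right)} = o^{2}$
$\frac{1}{c{\left(-45 \right)} + b{\left(-236 \right)}} = \frac{1}{\left(-45\right)^{2} + 197} = \frac{1}{2025 + 197} = \frac{1}{2222}$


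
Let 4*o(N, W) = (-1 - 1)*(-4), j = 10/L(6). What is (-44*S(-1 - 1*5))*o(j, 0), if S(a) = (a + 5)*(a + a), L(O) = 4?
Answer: -1056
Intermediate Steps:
j = 5/2 (j = 10/4 = 10*(1/4) = 5/2 ≈ 2.5000)
o(N, W) = 2 (o(N, W) = ((-1 - 1)*(-4))/4 = (-2*(-4))/4 = (1/4)*8 = 2)
S(a) = 2*a*(5 + a) (S(a) = (5 + a)*(2*a) = 2*a*(5 + a))
(-44*S(-1 - 1*5))*o(j, 0) = -88*(-1 - 1*5)*(5 + (-1 - 1*5))*2 = -88*(-1 - 5)*(5 + (-1 - 5))*2 = -88*(-6)*(5 - 6)*2 = -88*(-6)*(-1)*2 = -44*12*2 = -528*2 = -1056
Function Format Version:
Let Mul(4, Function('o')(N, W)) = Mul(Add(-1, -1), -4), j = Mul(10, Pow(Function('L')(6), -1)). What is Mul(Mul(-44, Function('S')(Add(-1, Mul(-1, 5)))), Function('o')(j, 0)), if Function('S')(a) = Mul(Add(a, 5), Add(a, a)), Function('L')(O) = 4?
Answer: -1056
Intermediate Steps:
j = Rational(5, 2) (j = Mul(10, Pow(4, -1)) = Mul(10, Rational(1, 4)) = Rational(5, 2) ≈ 2.5000)
Function('o')(N, W) = 2 (Function('o')(N, W) = Mul(Rational(1, 4), Mul(Add(-1, -1), -4)) = Mul(Rational(1, 4), Mul(-2, -4)) = Mul(Rational(1, 4), 8) = 2)
Function('S')(a) = Mul(2, a, Add(5, a)) (Function('S')(a) = Mul(Add(5, a), Mul(2, a)) = Mul(2, a, Add(5, a)))
Mul(Mul(-44, Function('S')(Add(-1, Mul(-1, 5)))), Function('o')(j, 0)) = Mul(Mul(-44, Mul(2, Add(-1, Mul(-1, 5)), Add(5, Add(-1, Mul(-1, 5))))), 2) = Mul(Mul(-44, Mul(2, Add(-1, -5), Add(5, Add(-1, -5)))), 2) = Mul(Mul(-44, Mul(2, -6, Add(5, -6))), 2) = Mul(Mul(-44, Mul(2, -6, -1)), 2) = Mul(Mul(-44, 12), 2) = Mul(-528, 2) = -1056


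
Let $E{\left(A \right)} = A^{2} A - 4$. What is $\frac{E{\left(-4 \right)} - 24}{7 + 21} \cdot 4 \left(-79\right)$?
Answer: $\frac{7268}{7} \approx 1038.3$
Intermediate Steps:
$E{\left(A \right)} = -4 + A^{3}$ ($E{\left(A \right)} = A^{3} - 4 = -4 + A^{3}$)
$\frac{E{\left(-4 \right)} - 24}{7 + 21} \cdot 4 \left(-79\right) = \frac{\left(-4 + \left(-4\right)^{3}\right) - 24}{7 + 21} \cdot 4 \left(-79\right) = \frac{\left(-4 - 64\right) - 24}{28} \cdot 4 \left(-79\right) = \left(-68 - 24\right) \frac{1}{28} \cdot 4 \left(-79\right) = \left(-92\right) \frac{1}{28} \cdot 4 \left(-79\right) = \left(- \frac{23}{7}\right) 4 \left(-79\right) = \left(- \frac{92}{7}\right) \left(-79\right) = \frac{7268}{7}$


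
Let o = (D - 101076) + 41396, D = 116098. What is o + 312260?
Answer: 368678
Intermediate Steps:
o = 56418 (o = (116098 - 101076) + 41396 = 15022 + 41396 = 56418)
o + 312260 = 56418 + 312260 = 368678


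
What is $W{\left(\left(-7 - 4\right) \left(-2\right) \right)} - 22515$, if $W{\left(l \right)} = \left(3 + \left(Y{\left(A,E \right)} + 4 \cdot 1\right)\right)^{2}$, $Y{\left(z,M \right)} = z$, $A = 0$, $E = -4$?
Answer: $-22466$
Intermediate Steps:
$W{\left(l \right)} = 49$ ($W{\left(l \right)} = \left(3 + \left(0 + 4 \cdot 1\right)\right)^{2} = \left(3 + \left(0 + 4\right)\right)^{2} = \left(3 + 4\right)^{2} = 7^{2} = 49$)
$W{\left(\left(-7 - 4\right) \left(-2\right) \right)} - 22515 = 49 - 22515 = -22466$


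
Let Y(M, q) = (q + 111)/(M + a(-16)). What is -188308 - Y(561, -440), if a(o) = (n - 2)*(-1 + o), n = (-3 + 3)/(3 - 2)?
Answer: -16006133/85 ≈ -1.8831e+5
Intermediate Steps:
n = 0 (n = 0/1 = 0*1 = 0)
a(o) = 2 - 2*o (a(o) = (0 - 2)*(-1 + o) = -2*(-1 + o) = 2 - 2*o)
Y(M, q) = (111 + q)/(34 + M) (Y(M, q) = (q + 111)/(M + (2 - 2*(-16))) = (111 + q)/(M + (2 + 32)) = (111 + q)/(M + 34) = (111 + q)/(34 + M))
-188308 - Y(561, -440) = -188308 - (111 - 440)/(34 + 561) = -188308 - (-329)/595 = -188308 - 1*(-47/85) = -188308 + 47/85 = -16006133/85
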